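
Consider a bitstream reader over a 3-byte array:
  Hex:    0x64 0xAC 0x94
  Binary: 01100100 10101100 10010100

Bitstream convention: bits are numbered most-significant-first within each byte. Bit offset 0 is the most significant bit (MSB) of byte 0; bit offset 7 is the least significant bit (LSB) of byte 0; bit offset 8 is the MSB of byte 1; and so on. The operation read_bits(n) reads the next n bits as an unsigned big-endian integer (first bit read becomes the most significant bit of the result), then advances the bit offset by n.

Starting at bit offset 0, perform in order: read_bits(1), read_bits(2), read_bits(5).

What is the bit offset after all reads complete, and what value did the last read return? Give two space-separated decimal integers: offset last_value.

Read 1: bits[0:1] width=1 -> value=0 (bin 0); offset now 1 = byte 0 bit 1; 23 bits remain
Read 2: bits[1:3] width=2 -> value=3 (bin 11); offset now 3 = byte 0 bit 3; 21 bits remain
Read 3: bits[3:8] width=5 -> value=4 (bin 00100); offset now 8 = byte 1 bit 0; 16 bits remain

Answer: 8 4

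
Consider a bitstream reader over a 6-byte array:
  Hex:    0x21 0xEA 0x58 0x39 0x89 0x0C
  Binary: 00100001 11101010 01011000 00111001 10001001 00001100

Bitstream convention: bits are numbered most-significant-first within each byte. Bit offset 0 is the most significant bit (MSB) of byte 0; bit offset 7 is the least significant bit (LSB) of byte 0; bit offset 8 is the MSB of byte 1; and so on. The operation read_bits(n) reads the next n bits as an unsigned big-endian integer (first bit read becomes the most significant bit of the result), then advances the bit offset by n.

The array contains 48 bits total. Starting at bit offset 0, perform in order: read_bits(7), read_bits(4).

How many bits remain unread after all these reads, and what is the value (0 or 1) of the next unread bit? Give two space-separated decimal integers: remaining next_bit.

Answer: 37 0

Derivation:
Read 1: bits[0:7] width=7 -> value=16 (bin 0010000); offset now 7 = byte 0 bit 7; 41 bits remain
Read 2: bits[7:11] width=4 -> value=15 (bin 1111); offset now 11 = byte 1 bit 3; 37 bits remain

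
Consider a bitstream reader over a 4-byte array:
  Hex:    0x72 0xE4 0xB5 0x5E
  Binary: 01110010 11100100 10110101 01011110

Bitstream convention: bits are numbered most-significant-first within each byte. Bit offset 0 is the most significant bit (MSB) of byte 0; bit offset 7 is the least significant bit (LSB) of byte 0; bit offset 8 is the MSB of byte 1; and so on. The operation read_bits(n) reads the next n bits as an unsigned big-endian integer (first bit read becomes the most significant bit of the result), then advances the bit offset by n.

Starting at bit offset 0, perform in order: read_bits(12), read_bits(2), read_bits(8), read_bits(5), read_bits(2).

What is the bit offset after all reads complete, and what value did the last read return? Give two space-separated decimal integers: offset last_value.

Answer: 29 3

Derivation:
Read 1: bits[0:12] width=12 -> value=1838 (bin 011100101110); offset now 12 = byte 1 bit 4; 20 bits remain
Read 2: bits[12:14] width=2 -> value=1 (bin 01); offset now 14 = byte 1 bit 6; 18 bits remain
Read 3: bits[14:22] width=8 -> value=45 (bin 00101101); offset now 22 = byte 2 bit 6; 10 bits remain
Read 4: bits[22:27] width=5 -> value=10 (bin 01010); offset now 27 = byte 3 bit 3; 5 bits remain
Read 5: bits[27:29] width=2 -> value=3 (bin 11); offset now 29 = byte 3 bit 5; 3 bits remain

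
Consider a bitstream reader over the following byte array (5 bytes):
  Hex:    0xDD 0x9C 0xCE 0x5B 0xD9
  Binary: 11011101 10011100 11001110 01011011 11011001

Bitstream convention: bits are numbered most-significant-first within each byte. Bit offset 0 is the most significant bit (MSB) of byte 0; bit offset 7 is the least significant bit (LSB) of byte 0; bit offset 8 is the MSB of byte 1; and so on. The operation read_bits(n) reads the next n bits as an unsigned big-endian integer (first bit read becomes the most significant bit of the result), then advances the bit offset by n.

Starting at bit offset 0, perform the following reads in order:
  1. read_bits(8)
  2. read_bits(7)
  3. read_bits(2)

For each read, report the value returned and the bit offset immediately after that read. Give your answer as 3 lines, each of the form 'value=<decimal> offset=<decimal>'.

Answer: value=221 offset=8
value=78 offset=15
value=1 offset=17

Derivation:
Read 1: bits[0:8] width=8 -> value=221 (bin 11011101); offset now 8 = byte 1 bit 0; 32 bits remain
Read 2: bits[8:15] width=7 -> value=78 (bin 1001110); offset now 15 = byte 1 bit 7; 25 bits remain
Read 3: bits[15:17] width=2 -> value=1 (bin 01); offset now 17 = byte 2 bit 1; 23 bits remain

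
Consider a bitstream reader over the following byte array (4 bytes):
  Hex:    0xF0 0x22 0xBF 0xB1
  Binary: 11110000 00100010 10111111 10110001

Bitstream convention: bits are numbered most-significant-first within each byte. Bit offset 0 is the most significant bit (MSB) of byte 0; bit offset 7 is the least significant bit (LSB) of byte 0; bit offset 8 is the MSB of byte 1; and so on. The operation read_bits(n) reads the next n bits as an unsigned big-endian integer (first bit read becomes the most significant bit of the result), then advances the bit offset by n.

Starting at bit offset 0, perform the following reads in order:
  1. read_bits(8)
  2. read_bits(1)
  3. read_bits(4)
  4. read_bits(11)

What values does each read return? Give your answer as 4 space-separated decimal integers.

Answer: 240 0 4 703

Derivation:
Read 1: bits[0:8] width=8 -> value=240 (bin 11110000); offset now 8 = byte 1 bit 0; 24 bits remain
Read 2: bits[8:9] width=1 -> value=0 (bin 0); offset now 9 = byte 1 bit 1; 23 bits remain
Read 3: bits[9:13] width=4 -> value=4 (bin 0100); offset now 13 = byte 1 bit 5; 19 bits remain
Read 4: bits[13:24] width=11 -> value=703 (bin 01010111111); offset now 24 = byte 3 bit 0; 8 bits remain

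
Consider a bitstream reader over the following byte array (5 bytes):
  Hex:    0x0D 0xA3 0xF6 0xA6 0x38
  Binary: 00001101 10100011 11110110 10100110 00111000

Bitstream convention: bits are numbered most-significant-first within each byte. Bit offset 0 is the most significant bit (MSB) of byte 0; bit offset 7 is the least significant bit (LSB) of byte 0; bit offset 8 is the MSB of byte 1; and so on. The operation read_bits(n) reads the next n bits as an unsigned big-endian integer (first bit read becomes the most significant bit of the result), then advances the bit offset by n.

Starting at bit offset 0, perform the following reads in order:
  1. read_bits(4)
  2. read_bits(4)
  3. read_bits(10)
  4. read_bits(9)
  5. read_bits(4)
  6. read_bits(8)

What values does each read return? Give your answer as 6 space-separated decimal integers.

Answer: 0 13 655 437 3 28

Derivation:
Read 1: bits[0:4] width=4 -> value=0 (bin 0000); offset now 4 = byte 0 bit 4; 36 bits remain
Read 2: bits[4:8] width=4 -> value=13 (bin 1101); offset now 8 = byte 1 bit 0; 32 bits remain
Read 3: bits[8:18] width=10 -> value=655 (bin 1010001111); offset now 18 = byte 2 bit 2; 22 bits remain
Read 4: bits[18:27] width=9 -> value=437 (bin 110110101); offset now 27 = byte 3 bit 3; 13 bits remain
Read 5: bits[27:31] width=4 -> value=3 (bin 0011); offset now 31 = byte 3 bit 7; 9 bits remain
Read 6: bits[31:39] width=8 -> value=28 (bin 00011100); offset now 39 = byte 4 bit 7; 1 bits remain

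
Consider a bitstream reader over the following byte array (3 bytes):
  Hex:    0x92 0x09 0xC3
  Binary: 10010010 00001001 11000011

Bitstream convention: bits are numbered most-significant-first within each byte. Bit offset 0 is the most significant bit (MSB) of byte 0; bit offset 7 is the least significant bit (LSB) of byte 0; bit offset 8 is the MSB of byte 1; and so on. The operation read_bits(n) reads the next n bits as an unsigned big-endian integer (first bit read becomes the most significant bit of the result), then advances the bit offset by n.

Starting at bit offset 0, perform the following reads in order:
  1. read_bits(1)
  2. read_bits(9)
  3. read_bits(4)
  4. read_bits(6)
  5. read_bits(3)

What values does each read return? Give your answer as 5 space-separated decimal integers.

Answer: 1 72 2 28 1

Derivation:
Read 1: bits[0:1] width=1 -> value=1 (bin 1); offset now 1 = byte 0 bit 1; 23 bits remain
Read 2: bits[1:10] width=9 -> value=72 (bin 001001000); offset now 10 = byte 1 bit 2; 14 bits remain
Read 3: bits[10:14] width=4 -> value=2 (bin 0010); offset now 14 = byte 1 bit 6; 10 bits remain
Read 4: bits[14:20] width=6 -> value=28 (bin 011100); offset now 20 = byte 2 bit 4; 4 bits remain
Read 5: bits[20:23] width=3 -> value=1 (bin 001); offset now 23 = byte 2 bit 7; 1 bits remain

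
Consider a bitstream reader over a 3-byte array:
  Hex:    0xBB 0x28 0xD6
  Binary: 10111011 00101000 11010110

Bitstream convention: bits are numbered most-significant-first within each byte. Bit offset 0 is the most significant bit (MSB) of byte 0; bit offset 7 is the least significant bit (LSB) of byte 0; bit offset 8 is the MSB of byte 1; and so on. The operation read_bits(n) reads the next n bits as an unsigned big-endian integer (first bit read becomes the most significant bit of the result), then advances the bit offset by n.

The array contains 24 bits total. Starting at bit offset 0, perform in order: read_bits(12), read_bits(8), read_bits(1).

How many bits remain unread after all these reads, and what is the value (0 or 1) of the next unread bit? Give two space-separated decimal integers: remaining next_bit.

Read 1: bits[0:12] width=12 -> value=2994 (bin 101110110010); offset now 12 = byte 1 bit 4; 12 bits remain
Read 2: bits[12:20] width=8 -> value=141 (bin 10001101); offset now 20 = byte 2 bit 4; 4 bits remain
Read 3: bits[20:21] width=1 -> value=0 (bin 0); offset now 21 = byte 2 bit 5; 3 bits remain

Answer: 3 1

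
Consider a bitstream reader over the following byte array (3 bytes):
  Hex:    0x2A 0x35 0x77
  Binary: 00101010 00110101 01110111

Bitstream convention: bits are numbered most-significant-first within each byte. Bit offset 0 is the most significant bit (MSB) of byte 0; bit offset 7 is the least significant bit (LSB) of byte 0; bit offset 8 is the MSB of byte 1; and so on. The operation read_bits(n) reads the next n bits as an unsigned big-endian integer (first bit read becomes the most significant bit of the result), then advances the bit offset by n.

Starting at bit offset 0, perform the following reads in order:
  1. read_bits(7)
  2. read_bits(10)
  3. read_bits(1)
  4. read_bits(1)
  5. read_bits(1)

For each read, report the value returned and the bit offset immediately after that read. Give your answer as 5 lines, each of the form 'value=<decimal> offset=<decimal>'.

Answer: value=21 offset=7
value=106 offset=17
value=1 offset=18
value=1 offset=19
value=1 offset=20

Derivation:
Read 1: bits[0:7] width=7 -> value=21 (bin 0010101); offset now 7 = byte 0 bit 7; 17 bits remain
Read 2: bits[7:17] width=10 -> value=106 (bin 0001101010); offset now 17 = byte 2 bit 1; 7 bits remain
Read 3: bits[17:18] width=1 -> value=1 (bin 1); offset now 18 = byte 2 bit 2; 6 bits remain
Read 4: bits[18:19] width=1 -> value=1 (bin 1); offset now 19 = byte 2 bit 3; 5 bits remain
Read 5: bits[19:20] width=1 -> value=1 (bin 1); offset now 20 = byte 2 bit 4; 4 bits remain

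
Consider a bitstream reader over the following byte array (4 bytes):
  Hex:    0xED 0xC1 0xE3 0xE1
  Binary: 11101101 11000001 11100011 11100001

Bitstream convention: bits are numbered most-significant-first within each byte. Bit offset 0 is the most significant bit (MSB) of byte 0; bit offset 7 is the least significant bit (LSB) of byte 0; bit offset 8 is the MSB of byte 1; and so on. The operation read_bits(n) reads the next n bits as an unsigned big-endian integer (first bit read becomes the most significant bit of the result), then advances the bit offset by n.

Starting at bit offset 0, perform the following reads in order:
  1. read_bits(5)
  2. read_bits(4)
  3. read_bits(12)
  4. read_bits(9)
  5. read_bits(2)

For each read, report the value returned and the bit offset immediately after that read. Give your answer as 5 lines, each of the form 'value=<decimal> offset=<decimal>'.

Read 1: bits[0:5] width=5 -> value=29 (bin 11101); offset now 5 = byte 0 bit 5; 27 bits remain
Read 2: bits[5:9] width=4 -> value=11 (bin 1011); offset now 9 = byte 1 bit 1; 23 bits remain
Read 3: bits[9:21] width=12 -> value=2108 (bin 100000111100); offset now 21 = byte 2 bit 5; 11 bits remain
Read 4: bits[21:30] width=9 -> value=248 (bin 011111000); offset now 30 = byte 3 bit 6; 2 bits remain
Read 5: bits[30:32] width=2 -> value=1 (bin 01); offset now 32 = byte 4 bit 0; 0 bits remain

Answer: value=29 offset=5
value=11 offset=9
value=2108 offset=21
value=248 offset=30
value=1 offset=32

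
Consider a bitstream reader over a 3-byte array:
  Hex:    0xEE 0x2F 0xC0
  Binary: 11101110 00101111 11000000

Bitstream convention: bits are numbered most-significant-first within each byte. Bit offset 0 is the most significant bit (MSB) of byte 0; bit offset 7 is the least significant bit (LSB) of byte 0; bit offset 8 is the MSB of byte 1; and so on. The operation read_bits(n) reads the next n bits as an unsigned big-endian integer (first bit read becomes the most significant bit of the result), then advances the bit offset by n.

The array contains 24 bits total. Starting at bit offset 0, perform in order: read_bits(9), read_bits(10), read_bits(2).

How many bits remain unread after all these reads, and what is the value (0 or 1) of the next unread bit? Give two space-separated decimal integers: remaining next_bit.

Answer: 3 0

Derivation:
Read 1: bits[0:9] width=9 -> value=476 (bin 111011100); offset now 9 = byte 1 bit 1; 15 bits remain
Read 2: bits[9:19] width=10 -> value=382 (bin 0101111110); offset now 19 = byte 2 bit 3; 5 bits remain
Read 3: bits[19:21] width=2 -> value=0 (bin 00); offset now 21 = byte 2 bit 5; 3 bits remain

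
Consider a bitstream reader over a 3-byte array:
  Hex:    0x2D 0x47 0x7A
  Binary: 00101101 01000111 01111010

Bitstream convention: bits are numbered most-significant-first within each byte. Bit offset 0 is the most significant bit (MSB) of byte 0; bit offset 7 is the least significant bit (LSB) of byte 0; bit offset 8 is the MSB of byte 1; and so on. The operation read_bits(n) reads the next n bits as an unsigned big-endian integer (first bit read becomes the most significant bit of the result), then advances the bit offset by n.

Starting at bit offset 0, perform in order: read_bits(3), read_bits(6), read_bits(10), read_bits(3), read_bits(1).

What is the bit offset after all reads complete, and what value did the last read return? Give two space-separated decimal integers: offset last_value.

Read 1: bits[0:3] width=3 -> value=1 (bin 001); offset now 3 = byte 0 bit 3; 21 bits remain
Read 2: bits[3:9] width=6 -> value=26 (bin 011010); offset now 9 = byte 1 bit 1; 15 bits remain
Read 3: bits[9:19] width=10 -> value=571 (bin 1000111011); offset now 19 = byte 2 bit 3; 5 bits remain
Read 4: bits[19:22] width=3 -> value=6 (bin 110); offset now 22 = byte 2 bit 6; 2 bits remain
Read 5: bits[22:23] width=1 -> value=1 (bin 1); offset now 23 = byte 2 bit 7; 1 bits remain

Answer: 23 1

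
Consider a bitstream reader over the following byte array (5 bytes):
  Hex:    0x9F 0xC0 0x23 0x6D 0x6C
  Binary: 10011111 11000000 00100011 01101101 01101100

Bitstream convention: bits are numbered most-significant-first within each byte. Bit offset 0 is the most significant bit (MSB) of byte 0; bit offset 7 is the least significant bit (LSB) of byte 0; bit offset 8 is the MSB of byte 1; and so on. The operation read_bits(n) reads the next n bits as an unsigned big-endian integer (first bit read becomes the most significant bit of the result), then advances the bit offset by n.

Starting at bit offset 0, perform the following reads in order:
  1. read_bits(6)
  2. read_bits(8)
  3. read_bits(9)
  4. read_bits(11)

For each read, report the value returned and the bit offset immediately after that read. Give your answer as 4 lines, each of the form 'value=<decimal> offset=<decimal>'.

Answer: value=39 offset=6
value=240 offset=14
value=17 offset=23
value=1461 offset=34

Derivation:
Read 1: bits[0:6] width=6 -> value=39 (bin 100111); offset now 6 = byte 0 bit 6; 34 bits remain
Read 2: bits[6:14] width=8 -> value=240 (bin 11110000); offset now 14 = byte 1 bit 6; 26 bits remain
Read 3: bits[14:23] width=9 -> value=17 (bin 000010001); offset now 23 = byte 2 bit 7; 17 bits remain
Read 4: bits[23:34] width=11 -> value=1461 (bin 10110110101); offset now 34 = byte 4 bit 2; 6 bits remain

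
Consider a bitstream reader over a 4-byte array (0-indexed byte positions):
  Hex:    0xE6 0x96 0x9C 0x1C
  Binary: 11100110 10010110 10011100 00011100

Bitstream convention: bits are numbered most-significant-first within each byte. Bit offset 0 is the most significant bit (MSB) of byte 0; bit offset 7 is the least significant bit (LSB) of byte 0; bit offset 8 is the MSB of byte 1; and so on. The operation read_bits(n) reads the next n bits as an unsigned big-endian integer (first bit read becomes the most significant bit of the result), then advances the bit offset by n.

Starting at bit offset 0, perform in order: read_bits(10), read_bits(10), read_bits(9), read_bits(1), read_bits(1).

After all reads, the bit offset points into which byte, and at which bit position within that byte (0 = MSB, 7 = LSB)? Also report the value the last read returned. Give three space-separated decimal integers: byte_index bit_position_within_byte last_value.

Read 1: bits[0:10] width=10 -> value=922 (bin 1110011010); offset now 10 = byte 1 bit 2; 22 bits remain
Read 2: bits[10:20] width=10 -> value=361 (bin 0101101001); offset now 20 = byte 2 bit 4; 12 bits remain
Read 3: bits[20:29] width=9 -> value=387 (bin 110000011); offset now 29 = byte 3 bit 5; 3 bits remain
Read 4: bits[29:30] width=1 -> value=1 (bin 1); offset now 30 = byte 3 bit 6; 2 bits remain
Read 5: bits[30:31] width=1 -> value=0 (bin 0); offset now 31 = byte 3 bit 7; 1 bits remain

Answer: 3 7 0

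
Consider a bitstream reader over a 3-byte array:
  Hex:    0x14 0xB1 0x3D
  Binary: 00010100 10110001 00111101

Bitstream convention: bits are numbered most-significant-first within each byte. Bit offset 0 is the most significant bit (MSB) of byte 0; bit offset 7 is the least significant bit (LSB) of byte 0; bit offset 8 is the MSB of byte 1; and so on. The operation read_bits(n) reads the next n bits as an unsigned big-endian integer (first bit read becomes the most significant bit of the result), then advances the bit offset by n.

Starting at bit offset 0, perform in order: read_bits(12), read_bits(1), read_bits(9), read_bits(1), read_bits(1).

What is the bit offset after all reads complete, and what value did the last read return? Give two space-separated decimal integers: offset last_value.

Answer: 24 1

Derivation:
Read 1: bits[0:12] width=12 -> value=331 (bin 000101001011); offset now 12 = byte 1 bit 4; 12 bits remain
Read 2: bits[12:13] width=1 -> value=0 (bin 0); offset now 13 = byte 1 bit 5; 11 bits remain
Read 3: bits[13:22] width=9 -> value=79 (bin 001001111); offset now 22 = byte 2 bit 6; 2 bits remain
Read 4: bits[22:23] width=1 -> value=0 (bin 0); offset now 23 = byte 2 bit 7; 1 bits remain
Read 5: bits[23:24] width=1 -> value=1 (bin 1); offset now 24 = byte 3 bit 0; 0 bits remain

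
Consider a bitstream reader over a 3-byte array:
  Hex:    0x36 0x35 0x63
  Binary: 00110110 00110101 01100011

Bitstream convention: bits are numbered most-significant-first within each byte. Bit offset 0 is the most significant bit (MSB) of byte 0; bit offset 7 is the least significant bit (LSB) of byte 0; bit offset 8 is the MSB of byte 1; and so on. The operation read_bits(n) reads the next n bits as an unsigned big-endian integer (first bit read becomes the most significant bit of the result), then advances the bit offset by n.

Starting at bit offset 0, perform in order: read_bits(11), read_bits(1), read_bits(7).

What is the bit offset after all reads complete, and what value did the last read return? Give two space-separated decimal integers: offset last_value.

Read 1: bits[0:11] width=11 -> value=433 (bin 00110110001); offset now 11 = byte 1 bit 3; 13 bits remain
Read 2: bits[11:12] width=1 -> value=1 (bin 1); offset now 12 = byte 1 bit 4; 12 bits remain
Read 3: bits[12:19] width=7 -> value=43 (bin 0101011); offset now 19 = byte 2 bit 3; 5 bits remain

Answer: 19 43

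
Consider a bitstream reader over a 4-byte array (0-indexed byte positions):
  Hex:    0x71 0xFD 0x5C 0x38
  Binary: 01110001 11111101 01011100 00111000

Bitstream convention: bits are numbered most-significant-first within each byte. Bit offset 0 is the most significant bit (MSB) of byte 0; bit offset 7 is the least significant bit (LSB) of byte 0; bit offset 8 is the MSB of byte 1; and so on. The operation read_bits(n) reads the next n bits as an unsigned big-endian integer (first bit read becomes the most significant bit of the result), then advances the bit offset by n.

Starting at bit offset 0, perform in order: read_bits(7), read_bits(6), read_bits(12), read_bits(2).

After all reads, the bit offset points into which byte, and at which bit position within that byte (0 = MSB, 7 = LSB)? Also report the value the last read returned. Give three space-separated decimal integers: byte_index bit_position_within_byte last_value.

Read 1: bits[0:7] width=7 -> value=56 (bin 0111000); offset now 7 = byte 0 bit 7; 25 bits remain
Read 2: bits[7:13] width=6 -> value=63 (bin 111111); offset now 13 = byte 1 bit 5; 19 bits remain
Read 3: bits[13:25] width=12 -> value=2744 (bin 101010111000); offset now 25 = byte 3 bit 1; 7 bits remain
Read 4: bits[25:27] width=2 -> value=1 (bin 01); offset now 27 = byte 3 bit 3; 5 bits remain

Answer: 3 3 1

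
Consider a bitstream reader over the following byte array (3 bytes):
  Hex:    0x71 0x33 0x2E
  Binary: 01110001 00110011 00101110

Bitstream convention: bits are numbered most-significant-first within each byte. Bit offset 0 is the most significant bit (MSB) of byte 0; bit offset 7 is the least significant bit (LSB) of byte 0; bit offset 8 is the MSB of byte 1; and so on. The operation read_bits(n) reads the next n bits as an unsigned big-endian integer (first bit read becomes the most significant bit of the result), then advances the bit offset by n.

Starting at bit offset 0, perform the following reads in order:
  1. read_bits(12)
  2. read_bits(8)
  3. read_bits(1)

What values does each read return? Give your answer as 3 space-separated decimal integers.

Answer: 1811 50 1

Derivation:
Read 1: bits[0:12] width=12 -> value=1811 (bin 011100010011); offset now 12 = byte 1 bit 4; 12 bits remain
Read 2: bits[12:20] width=8 -> value=50 (bin 00110010); offset now 20 = byte 2 bit 4; 4 bits remain
Read 3: bits[20:21] width=1 -> value=1 (bin 1); offset now 21 = byte 2 bit 5; 3 bits remain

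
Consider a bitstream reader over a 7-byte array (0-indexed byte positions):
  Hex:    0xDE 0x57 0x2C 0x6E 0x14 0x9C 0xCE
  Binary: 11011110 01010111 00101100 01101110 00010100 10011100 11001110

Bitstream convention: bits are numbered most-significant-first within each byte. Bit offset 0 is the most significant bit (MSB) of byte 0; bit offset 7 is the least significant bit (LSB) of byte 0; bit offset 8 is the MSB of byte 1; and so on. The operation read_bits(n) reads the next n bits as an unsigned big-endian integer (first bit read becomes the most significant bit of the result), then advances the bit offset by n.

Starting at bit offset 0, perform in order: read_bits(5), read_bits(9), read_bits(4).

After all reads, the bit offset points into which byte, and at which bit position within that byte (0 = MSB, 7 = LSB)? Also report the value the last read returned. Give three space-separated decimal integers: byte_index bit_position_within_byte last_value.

Read 1: bits[0:5] width=5 -> value=27 (bin 11011); offset now 5 = byte 0 bit 5; 51 bits remain
Read 2: bits[5:14] width=9 -> value=405 (bin 110010101); offset now 14 = byte 1 bit 6; 42 bits remain
Read 3: bits[14:18] width=4 -> value=12 (bin 1100); offset now 18 = byte 2 bit 2; 38 bits remain

Answer: 2 2 12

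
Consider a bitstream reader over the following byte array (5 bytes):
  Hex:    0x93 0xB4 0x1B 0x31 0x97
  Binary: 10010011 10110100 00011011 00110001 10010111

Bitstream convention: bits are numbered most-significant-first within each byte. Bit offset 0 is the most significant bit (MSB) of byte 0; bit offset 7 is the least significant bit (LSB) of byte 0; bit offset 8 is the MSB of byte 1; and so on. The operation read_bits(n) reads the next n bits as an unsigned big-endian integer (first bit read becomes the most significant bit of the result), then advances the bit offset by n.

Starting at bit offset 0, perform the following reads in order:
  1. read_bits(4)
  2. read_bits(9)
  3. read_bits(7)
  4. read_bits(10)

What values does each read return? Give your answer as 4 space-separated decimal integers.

Answer: 9 118 65 716

Derivation:
Read 1: bits[0:4] width=4 -> value=9 (bin 1001); offset now 4 = byte 0 bit 4; 36 bits remain
Read 2: bits[4:13] width=9 -> value=118 (bin 001110110); offset now 13 = byte 1 bit 5; 27 bits remain
Read 3: bits[13:20] width=7 -> value=65 (bin 1000001); offset now 20 = byte 2 bit 4; 20 bits remain
Read 4: bits[20:30] width=10 -> value=716 (bin 1011001100); offset now 30 = byte 3 bit 6; 10 bits remain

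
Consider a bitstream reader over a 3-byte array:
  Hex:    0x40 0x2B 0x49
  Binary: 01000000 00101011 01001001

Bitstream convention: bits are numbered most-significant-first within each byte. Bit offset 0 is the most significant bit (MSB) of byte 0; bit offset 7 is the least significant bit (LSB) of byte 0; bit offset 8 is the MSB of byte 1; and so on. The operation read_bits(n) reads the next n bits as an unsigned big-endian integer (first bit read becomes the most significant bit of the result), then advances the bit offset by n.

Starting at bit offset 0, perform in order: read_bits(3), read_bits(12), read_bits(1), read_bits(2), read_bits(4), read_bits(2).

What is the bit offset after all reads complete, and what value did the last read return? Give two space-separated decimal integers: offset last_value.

Answer: 24 1

Derivation:
Read 1: bits[0:3] width=3 -> value=2 (bin 010); offset now 3 = byte 0 bit 3; 21 bits remain
Read 2: bits[3:15] width=12 -> value=21 (bin 000000010101); offset now 15 = byte 1 bit 7; 9 bits remain
Read 3: bits[15:16] width=1 -> value=1 (bin 1); offset now 16 = byte 2 bit 0; 8 bits remain
Read 4: bits[16:18] width=2 -> value=1 (bin 01); offset now 18 = byte 2 bit 2; 6 bits remain
Read 5: bits[18:22] width=4 -> value=2 (bin 0010); offset now 22 = byte 2 bit 6; 2 bits remain
Read 6: bits[22:24] width=2 -> value=1 (bin 01); offset now 24 = byte 3 bit 0; 0 bits remain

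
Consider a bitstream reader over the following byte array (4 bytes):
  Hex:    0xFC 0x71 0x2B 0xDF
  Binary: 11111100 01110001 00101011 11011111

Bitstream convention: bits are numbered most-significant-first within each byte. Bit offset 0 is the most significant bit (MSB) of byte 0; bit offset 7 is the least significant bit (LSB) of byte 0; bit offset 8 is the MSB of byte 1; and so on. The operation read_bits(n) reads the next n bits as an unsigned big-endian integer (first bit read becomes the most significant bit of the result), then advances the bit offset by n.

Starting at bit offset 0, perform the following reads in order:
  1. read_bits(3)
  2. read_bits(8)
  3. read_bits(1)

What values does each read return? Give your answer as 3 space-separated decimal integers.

Answer: 7 227 1

Derivation:
Read 1: bits[0:3] width=3 -> value=7 (bin 111); offset now 3 = byte 0 bit 3; 29 bits remain
Read 2: bits[3:11] width=8 -> value=227 (bin 11100011); offset now 11 = byte 1 bit 3; 21 bits remain
Read 3: bits[11:12] width=1 -> value=1 (bin 1); offset now 12 = byte 1 bit 4; 20 bits remain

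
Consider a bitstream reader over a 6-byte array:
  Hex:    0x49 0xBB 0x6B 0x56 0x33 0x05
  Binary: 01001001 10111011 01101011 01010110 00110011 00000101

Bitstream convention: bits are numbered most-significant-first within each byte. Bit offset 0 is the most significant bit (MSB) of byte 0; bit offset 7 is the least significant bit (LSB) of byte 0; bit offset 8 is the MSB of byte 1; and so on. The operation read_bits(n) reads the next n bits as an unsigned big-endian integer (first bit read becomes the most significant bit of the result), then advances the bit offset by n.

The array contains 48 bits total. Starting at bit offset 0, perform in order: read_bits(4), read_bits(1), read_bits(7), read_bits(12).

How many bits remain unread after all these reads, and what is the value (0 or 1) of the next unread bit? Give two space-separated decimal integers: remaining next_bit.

Answer: 24 0

Derivation:
Read 1: bits[0:4] width=4 -> value=4 (bin 0100); offset now 4 = byte 0 bit 4; 44 bits remain
Read 2: bits[4:5] width=1 -> value=1 (bin 1); offset now 5 = byte 0 bit 5; 43 bits remain
Read 3: bits[5:12] width=7 -> value=27 (bin 0011011); offset now 12 = byte 1 bit 4; 36 bits remain
Read 4: bits[12:24] width=12 -> value=2923 (bin 101101101011); offset now 24 = byte 3 bit 0; 24 bits remain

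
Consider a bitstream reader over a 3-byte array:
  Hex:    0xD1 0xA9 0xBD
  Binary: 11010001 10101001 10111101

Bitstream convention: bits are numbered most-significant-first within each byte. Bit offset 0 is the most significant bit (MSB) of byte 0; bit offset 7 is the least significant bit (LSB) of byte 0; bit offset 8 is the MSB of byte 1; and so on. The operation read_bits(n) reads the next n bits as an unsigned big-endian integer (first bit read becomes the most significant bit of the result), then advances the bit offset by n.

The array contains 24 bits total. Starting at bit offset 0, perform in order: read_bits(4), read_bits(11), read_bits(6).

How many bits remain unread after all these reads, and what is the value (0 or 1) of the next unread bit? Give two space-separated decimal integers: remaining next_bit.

Answer: 3 1

Derivation:
Read 1: bits[0:4] width=4 -> value=13 (bin 1101); offset now 4 = byte 0 bit 4; 20 bits remain
Read 2: bits[4:15] width=11 -> value=212 (bin 00011010100); offset now 15 = byte 1 bit 7; 9 bits remain
Read 3: bits[15:21] width=6 -> value=55 (bin 110111); offset now 21 = byte 2 bit 5; 3 bits remain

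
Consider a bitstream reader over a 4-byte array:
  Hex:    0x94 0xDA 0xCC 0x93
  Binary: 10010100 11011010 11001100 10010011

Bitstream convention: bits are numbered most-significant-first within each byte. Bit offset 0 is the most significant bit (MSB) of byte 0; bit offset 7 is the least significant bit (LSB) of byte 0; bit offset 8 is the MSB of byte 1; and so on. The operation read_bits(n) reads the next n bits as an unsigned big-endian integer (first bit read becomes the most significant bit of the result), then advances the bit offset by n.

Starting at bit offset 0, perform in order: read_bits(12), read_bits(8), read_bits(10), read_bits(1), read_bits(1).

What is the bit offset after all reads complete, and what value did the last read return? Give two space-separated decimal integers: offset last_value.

Read 1: bits[0:12] width=12 -> value=2381 (bin 100101001101); offset now 12 = byte 1 bit 4; 20 bits remain
Read 2: bits[12:20] width=8 -> value=172 (bin 10101100); offset now 20 = byte 2 bit 4; 12 bits remain
Read 3: bits[20:30] width=10 -> value=804 (bin 1100100100); offset now 30 = byte 3 bit 6; 2 bits remain
Read 4: bits[30:31] width=1 -> value=1 (bin 1); offset now 31 = byte 3 bit 7; 1 bits remain
Read 5: bits[31:32] width=1 -> value=1 (bin 1); offset now 32 = byte 4 bit 0; 0 bits remain

Answer: 32 1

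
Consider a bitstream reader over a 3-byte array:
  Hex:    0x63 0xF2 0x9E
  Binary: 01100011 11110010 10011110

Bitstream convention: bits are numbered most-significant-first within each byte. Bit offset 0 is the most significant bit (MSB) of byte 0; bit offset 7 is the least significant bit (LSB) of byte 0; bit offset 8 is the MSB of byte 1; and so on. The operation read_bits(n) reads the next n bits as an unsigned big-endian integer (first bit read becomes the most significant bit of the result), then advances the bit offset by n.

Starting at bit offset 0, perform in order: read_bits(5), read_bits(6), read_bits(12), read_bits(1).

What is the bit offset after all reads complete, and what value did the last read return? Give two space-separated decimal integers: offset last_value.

Answer: 24 0

Derivation:
Read 1: bits[0:5] width=5 -> value=12 (bin 01100); offset now 5 = byte 0 bit 5; 19 bits remain
Read 2: bits[5:11] width=6 -> value=31 (bin 011111); offset now 11 = byte 1 bit 3; 13 bits remain
Read 3: bits[11:23] width=12 -> value=2383 (bin 100101001111); offset now 23 = byte 2 bit 7; 1 bits remain
Read 4: bits[23:24] width=1 -> value=0 (bin 0); offset now 24 = byte 3 bit 0; 0 bits remain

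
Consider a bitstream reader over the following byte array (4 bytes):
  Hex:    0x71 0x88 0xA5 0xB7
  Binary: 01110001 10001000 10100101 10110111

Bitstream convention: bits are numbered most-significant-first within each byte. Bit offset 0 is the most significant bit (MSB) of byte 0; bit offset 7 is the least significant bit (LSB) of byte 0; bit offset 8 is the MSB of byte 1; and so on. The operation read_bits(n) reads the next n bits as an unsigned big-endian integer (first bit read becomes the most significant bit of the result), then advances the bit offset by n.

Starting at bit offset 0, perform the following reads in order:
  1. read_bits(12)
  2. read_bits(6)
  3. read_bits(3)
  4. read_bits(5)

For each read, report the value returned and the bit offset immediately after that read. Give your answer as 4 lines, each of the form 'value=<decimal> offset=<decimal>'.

Answer: value=1816 offset=12
value=34 offset=18
value=4 offset=21
value=22 offset=26

Derivation:
Read 1: bits[0:12] width=12 -> value=1816 (bin 011100011000); offset now 12 = byte 1 bit 4; 20 bits remain
Read 2: bits[12:18] width=6 -> value=34 (bin 100010); offset now 18 = byte 2 bit 2; 14 bits remain
Read 3: bits[18:21] width=3 -> value=4 (bin 100); offset now 21 = byte 2 bit 5; 11 bits remain
Read 4: bits[21:26] width=5 -> value=22 (bin 10110); offset now 26 = byte 3 bit 2; 6 bits remain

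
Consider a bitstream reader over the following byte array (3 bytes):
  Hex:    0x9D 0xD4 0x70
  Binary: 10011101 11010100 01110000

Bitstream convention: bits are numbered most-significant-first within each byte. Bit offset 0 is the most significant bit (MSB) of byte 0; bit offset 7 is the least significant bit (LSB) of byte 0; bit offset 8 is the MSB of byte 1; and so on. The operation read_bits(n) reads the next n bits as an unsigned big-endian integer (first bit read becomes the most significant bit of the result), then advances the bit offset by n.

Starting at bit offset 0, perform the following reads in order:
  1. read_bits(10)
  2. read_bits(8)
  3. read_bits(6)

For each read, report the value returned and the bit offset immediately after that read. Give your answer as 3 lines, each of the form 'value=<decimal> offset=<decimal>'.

Answer: value=631 offset=10
value=81 offset=18
value=48 offset=24

Derivation:
Read 1: bits[0:10] width=10 -> value=631 (bin 1001110111); offset now 10 = byte 1 bit 2; 14 bits remain
Read 2: bits[10:18] width=8 -> value=81 (bin 01010001); offset now 18 = byte 2 bit 2; 6 bits remain
Read 3: bits[18:24] width=6 -> value=48 (bin 110000); offset now 24 = byte 3 bit 0; 0 bits remain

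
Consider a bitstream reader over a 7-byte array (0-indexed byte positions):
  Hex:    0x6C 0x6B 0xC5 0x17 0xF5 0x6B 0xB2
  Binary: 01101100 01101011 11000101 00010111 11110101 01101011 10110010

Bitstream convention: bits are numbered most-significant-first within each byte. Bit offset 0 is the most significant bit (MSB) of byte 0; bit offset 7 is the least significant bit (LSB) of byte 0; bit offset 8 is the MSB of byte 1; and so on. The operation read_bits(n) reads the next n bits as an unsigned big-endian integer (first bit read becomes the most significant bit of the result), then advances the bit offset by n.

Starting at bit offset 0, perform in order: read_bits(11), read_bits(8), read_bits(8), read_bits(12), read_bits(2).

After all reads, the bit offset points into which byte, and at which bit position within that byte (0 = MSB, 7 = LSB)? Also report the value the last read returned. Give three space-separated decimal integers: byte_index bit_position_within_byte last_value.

Answer: 5 1 2

Derivation:
Read 1: bits[0:11] width=11 -> value=867 (bin 01101100011); offset now 11 = byte 1 bit 3; 45 bits remain
Read 2: bits[11:19] width=8 -> value=94 (bin 01011110); offset now 19 = byte 2 bit 3; 37 bits remain
Read 3: bits[19:27] width=8 -> value=40 (bin 00101000); offset now 27 = byte 3 bit 3; 29 bits remain
Read 4: bits[27:39] width=12 -> value=3066 (bin 101111111010); offset now 39 = byte 4 bit 7; 17 bits remain
Read 5: bits[39:41] width=2 -> value=2 (bin 10); offset now 41 = byte 5 bit 1; 15 bits remain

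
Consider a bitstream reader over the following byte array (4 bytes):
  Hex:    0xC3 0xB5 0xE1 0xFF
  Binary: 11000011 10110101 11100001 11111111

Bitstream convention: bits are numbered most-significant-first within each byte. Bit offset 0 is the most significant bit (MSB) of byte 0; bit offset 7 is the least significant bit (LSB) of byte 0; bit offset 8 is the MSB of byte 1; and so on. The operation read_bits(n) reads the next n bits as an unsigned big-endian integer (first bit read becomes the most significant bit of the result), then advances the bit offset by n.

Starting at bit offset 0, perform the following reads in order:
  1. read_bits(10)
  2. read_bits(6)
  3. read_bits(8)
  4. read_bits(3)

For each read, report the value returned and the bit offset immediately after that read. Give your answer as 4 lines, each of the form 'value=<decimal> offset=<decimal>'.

Read 1: bits[0:10] width=10 -> value=782 (bin 1100001110); offset now 10 = byte 1 bit 2; 22 bits remain
Read 2: bits[10:16] width=6 -> value=53 (bin 110101); offset now 16 = byte 2 bit 0; 16 bits remain
Read 3: bits[16:24] width=8 -> value=225 (bin 11100001); offset now 24 = byte 3 bit 0; 8 bits remain
Read 4: bits[24:27] width=3 -> value=7 (bin 111); offset now 27 = byte 3 bit 3; 5 bits remain

Answer: value=782 offset=10
value=53 offset=16
value=225 offset=24
value=7 offset=27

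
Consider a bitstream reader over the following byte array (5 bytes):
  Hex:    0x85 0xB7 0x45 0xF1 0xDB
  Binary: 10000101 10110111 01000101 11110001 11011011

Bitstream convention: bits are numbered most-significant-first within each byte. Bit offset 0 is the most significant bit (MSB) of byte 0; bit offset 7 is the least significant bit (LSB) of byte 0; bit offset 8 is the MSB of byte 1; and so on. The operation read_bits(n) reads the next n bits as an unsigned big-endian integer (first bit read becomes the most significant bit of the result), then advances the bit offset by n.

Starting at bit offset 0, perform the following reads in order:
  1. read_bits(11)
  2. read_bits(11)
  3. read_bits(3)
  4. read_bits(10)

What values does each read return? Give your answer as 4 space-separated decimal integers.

Read 1: bits[0:11] width=11 -> value=1069 (bin 10000101101); offset now 11 = byte 1 bit 3; 29 bits remain
Read 2: bits[11:22] width=11 -> value=1489 (bin 10111010001); offset now 22 = byte 2 bit 6; 18 bits remain
Read 3: bits[22:25] width=3 -> value=3 (bin 011); offset now 25 = byte 3 bit 1; 15 bits remain
Read 4: bits[25:35] width=10 -> value=910 (bin 1110001110); offset now 35 = byte 4 bit 3; 5 bits remain

Answer: 1069 1489 3 910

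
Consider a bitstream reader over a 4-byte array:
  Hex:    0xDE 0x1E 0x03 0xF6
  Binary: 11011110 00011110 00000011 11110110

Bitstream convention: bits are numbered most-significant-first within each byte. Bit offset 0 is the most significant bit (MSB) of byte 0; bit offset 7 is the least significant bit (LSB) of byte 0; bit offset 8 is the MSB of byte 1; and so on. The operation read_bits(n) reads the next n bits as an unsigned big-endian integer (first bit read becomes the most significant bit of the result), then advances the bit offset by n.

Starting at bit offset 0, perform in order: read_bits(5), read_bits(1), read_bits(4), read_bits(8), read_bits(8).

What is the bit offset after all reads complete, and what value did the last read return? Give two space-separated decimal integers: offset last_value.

Answer: 26 15

Derivation:
Read 1: bits[0:5] width=5 -> value=27 (bin 11011); offset now 5 = byte 0 bit 5; 27 bits remain
Read 2: bits[5:6] width=1 -> value=1 (bin 1); offset now 6 = byte 0 bit 6; 26 bits remain
Read 3: bits[6:10] width=4 -> value=8 (bin 1000); offset now 10 = byte 1 bit 2; 22 bits remain
Read 4: bits[10:18] width=8 -> value=120 (bin 01111000); offset now 18 = byte 2 bit 2; 14 bits remain
Read 5: bits[18:26] width=8 -> value=15 (bin 00001111); offset now 26 = byte 3 bit 2; 6 bits remain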